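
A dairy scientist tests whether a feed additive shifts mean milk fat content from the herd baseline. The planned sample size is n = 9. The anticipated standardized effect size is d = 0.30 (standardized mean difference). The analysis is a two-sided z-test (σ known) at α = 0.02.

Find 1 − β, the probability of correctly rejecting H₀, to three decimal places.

Noncentrality parameter: δ = d·√n = 0.30 × √9 = 0.9000
Two-sided α = 0.02 → critical value z_{0.01} = 2.326.
Power = Φ(δ − 2.326) + Φ(−δ − 2.326) = Φ(-1.426) + Φ(-3.226) = 0.0769 + 0.0006 = 0.0775.

Power ≈ 0.078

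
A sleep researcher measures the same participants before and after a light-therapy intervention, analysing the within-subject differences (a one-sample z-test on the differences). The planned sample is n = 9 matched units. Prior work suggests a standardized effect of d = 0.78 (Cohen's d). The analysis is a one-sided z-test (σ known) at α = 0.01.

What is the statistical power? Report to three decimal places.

Noncentrality parameter: δ = d·√n = 0.78 × √9 = 2.3400
One-sided α = 0.01 → critical value z_{0.01} = 2.326.
Power = P(Z > 2.326 − δ) = Φ(0.014) = 0.5054.

Power ≈ 0.505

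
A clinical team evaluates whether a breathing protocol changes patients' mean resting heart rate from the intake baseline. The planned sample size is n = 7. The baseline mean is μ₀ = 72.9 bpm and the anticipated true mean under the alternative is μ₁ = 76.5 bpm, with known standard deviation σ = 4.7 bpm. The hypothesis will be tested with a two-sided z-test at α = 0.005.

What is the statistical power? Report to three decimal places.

Standardized effect: d = |μ₁ − μ₀| / σ = |76.5 − 72.9| / 4.7 = 0.7660
Noncentrality parameter: δ = d·√n = 0.7660 × √7 = 2.0265
Critical value for a two-sided test at α = 0.005: z_{α/2} = 2.807.
Power = Φ(δ − 2.807) + Φ(−δ − 2.807) = Φ(-0.781) + Φ(-4.834) = 0.2175 + 0.0000 = 0.2175.

Power ≈ 0.218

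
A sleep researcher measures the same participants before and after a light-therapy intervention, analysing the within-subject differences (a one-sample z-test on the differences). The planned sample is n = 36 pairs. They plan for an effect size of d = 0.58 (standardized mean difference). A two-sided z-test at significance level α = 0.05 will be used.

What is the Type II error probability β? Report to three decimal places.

Noncentrality parameter: δ = d·√n = 0.58 × √36 = 3.4800
Two-sided α = 0.05 → critical value z_{0.025} = 1.960.
Power = Φ(δ − 1.960) + Φ(−δ − 1.960) = Φ(1.520) + Φ(-5.440) = 0.9357 + 0.0000 = 0.9357.
Type II error: β = 1 − power = 1 − 0.9357 = 0.0643.

β ≈ 0.064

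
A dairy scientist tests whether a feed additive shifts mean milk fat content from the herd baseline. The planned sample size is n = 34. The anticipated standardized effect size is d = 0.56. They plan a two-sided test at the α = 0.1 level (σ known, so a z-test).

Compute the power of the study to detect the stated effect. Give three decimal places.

Noncentrality parameter: δ = d·√n = 0.56 × √34 = 3.2653
Two-sided α = 0.1 → critical value z_{0.05} = 1.645.
Power = Φ(δ − 1.645) + Φ(−δ − 1.645) = Φ(1.620) + Φ(-4.910) = 0.9474 + 0.0000 = 0.9474.

Power ≈ 0.947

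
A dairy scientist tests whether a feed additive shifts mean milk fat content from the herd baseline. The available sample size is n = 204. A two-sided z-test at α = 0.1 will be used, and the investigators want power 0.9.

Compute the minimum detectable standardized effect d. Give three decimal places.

d ≈ 0.205

Required noncentrality: δ = z_{0.05} + z_{0.10} = 1.645 + 1.282 = 2.926.
(The second rejection-region term Φ(−δ − z_{α/2}) is negligible and dropped.)
δ = d·√n ⇒ d = δ/√n = 2.926/√204 = 0.2049.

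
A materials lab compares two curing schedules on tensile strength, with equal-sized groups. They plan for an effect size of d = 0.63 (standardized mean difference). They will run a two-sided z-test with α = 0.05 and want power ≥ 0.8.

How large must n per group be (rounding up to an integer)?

Set Φ(δ − 1.960) = 0.8; then δ − 1.960 = Φ⁻¹(0.8) = 0.842, giving δ = 2.802.
(For δ > 0 the lower-tail rejection region contributes negligibly to power, so the one-term inversion is standard.)
δ = d·√(n/2) ⇒ n = 2(δ/d)² = 2 × (2.802 / 0.63)² = 39.55.
Rounding up, n = 40 per group.

n = 40 per group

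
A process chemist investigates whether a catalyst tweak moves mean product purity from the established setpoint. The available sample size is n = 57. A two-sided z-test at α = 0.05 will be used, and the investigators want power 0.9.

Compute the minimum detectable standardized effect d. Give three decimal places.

Required noncentrality: δ = z_{0.025} + z_{0.10} = 1.960 + 1.282 = 3.242.
(The second rejection-region term Φ(−δ − z_{α/2}) is negligible and dropped.)
δ = d·√n ⇒ d = δ/√n = 3.242/√57 = 0.4293.

d ≈ 0.429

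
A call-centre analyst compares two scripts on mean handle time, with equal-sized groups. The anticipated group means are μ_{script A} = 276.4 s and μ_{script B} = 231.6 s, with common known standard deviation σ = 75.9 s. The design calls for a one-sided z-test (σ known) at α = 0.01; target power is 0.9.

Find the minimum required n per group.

n = 75 per group

Standardized effect: d = |μ_{script A} − μ_{script B}| / σ = |276.4 − 231.6| / 75.9 = 0.5903
Set Φ(δ − 2.326) = 0.9; then δ − 2.326 = Φ⁻¹(0.9) = 1.282, giving δ = 3.608.
δ = d·√(n/2) ⇒ n = 2(δ/d)² = 2 × (3.608 / 0.5903)² = 74.73.
Round up to the next whole unit.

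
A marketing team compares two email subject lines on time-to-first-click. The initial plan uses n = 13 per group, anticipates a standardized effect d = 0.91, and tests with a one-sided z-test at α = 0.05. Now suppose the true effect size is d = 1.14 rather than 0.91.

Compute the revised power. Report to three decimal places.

Power ≈ 0.896

With d = 1.14: δ = d·√(n/2) = 1.14 × √(13/2) = 2.9064. Critical value z_{0.05} = 1.645.
Revised power = Φ(δ − 1.645) = Φ(1.262) = 0.8965.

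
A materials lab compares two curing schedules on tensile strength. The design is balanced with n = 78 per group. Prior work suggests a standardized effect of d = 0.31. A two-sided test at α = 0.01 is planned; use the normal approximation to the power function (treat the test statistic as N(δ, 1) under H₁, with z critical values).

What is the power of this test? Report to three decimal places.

Power ≈ 0.261

Noncentrality parameter: δ = d·√(n/2) = 0.31 × √(78/2) = 1.9359
Two-sided α = 0.01 → critical value z_{0.005} = 2.576.
Power = Φ(δ − 2.576) + Φ(−δ − 2.576) = Φ(-0.640) + Φ(-4.512) = 0.2611 + 0.0000 = 0.2611.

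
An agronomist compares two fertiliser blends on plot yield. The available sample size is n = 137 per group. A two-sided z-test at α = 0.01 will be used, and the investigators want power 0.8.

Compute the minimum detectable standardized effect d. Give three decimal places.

Required noncentrality: δ = z_{0.005} + z_{0.20} = 2.576 + 0.842 = 3.417.
(Lower-tail contribution to power is negligible for δ > 0.)
δ = d·√(n/2) ⇒ d = δ/√(n/2) = 3.417/√(137/2) = 0.4129.

d ≈ 0.413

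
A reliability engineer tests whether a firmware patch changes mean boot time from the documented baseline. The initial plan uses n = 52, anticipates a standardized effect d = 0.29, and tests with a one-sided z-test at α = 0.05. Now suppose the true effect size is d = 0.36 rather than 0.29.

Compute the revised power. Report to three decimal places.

With d = 0.36: δ = d·√n = 0.36 × √52 = 2.5960. Critical value z_{0.05} = 1.645.
Revised power = P(Z > 1.645 − δ) = Φ(0.951) = 0.8292.

Power ≈ 0.829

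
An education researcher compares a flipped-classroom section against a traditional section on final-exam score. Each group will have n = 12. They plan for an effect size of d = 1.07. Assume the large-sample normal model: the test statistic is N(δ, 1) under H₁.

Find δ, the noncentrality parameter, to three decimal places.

δ ≈ 2.621

The noncentrality parameter scales effect size by the design's sample-size factor: δ = d·√(n/2) = 1.07 × √(12/2) = 2.6210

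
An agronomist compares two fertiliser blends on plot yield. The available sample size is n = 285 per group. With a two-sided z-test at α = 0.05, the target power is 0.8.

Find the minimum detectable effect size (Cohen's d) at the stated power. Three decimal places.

Need Φ(δ − 1.960) = 0.8, so δ = 1.960 + 0.842 = 2.802.
(The second rejection-region term Φ(−δ − z_{α/2}) is negligible and dropped.)
δ = d·√(n/2) ⇒ d = δ/√(n/2) = 2.802/√(285/2) = 0.2347.

d ≈ 0.235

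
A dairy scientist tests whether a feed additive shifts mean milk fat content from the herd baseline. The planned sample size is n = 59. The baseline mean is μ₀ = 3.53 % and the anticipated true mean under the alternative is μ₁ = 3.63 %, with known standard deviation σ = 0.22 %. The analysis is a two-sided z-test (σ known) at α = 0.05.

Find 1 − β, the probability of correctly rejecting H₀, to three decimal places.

Standardized effect: d = |μ₁ − μ₀| / σ = |3.63 − 3.53| / 0.22 = 0.4545
Noncentrality parameter: δ = d·√n = 0.4545 × √59 = 3.4914
Two-sided α = 0.05 → critical value z_{0.025} = 1.960.
Power = Φ(δ − 1.960) + Φ(−δ − 1.960) = Φ(1.531) + Φ(-5.451) = 0.9372 + 0.0000 = 0.9372.

Power ≈ 0.937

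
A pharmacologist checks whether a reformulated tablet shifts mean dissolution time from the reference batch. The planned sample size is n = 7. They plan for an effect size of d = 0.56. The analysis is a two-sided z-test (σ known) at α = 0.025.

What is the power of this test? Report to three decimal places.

Power ≈ 0.224

Noncentrality parameter: δ = d·√n = 0.56 × √7 = 1.4816
Critical value for a two-sided test at α = 0.025: z_{α/2} = 2.241.
Power = Φ(δ − 2.241) + Φ(−δ − 2.241) = Φ(-0.760) + Φ(-3.723) = 0.2237 + 0.0001 = 0.2238.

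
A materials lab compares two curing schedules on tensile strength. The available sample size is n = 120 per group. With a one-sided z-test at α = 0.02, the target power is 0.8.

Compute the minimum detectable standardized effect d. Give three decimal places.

Need Φ(δ − 2.054) = 0.8, so δ = 2.054 + 0.842 = 2.895.
δ = d·√(n/2) ⇒ d = δ/√(n/2) = 2.895/√(120/2) = 0.3738.

d ≈ 0.374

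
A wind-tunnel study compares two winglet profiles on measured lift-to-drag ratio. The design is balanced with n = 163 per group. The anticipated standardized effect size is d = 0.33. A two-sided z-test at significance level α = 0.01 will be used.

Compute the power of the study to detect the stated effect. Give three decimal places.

Power ≈ 0.657

Noncentrality parameter: δ = d·√(n/2) = 0.33 × √(163/2) = 2.9792
Two-sided α = 0.01 → critical value z_{0.005} = 2.576.
Power = Φ(δ − 2.576) + Φ(−δ − 2.576) = Φ(0.403) + Φ(-5.555) = 0.6566 + 0.0000 = 0.6566.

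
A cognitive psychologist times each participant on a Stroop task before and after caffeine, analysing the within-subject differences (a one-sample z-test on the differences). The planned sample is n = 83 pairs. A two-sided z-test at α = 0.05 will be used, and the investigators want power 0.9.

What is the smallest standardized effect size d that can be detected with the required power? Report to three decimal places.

d ≈ 0.356

Required noncentrality: δ = z_{0.025} + z_{0.10} = 1.960 + 1.282 = 3.242.
(Lower-tail contribution to power is negligible for δ > 0.)
δ = d·√n ⇒ d = δ/√n = 3.242/√83 = 0.3558.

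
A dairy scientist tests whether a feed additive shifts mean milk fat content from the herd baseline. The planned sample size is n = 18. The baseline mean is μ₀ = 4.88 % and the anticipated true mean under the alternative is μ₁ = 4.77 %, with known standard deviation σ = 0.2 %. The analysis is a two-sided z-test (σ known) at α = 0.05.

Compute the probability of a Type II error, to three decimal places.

β ≈ 0.354

Standardized effect: d = |μ₁ − μ₀| / σ = |4.77 − 4.88| / 0.2 = 0.5500
Noncentrality parameter: λ = d·√n = 0.5500 × √18 = 2.3335
Two-sided α = 0.05 → critical value z_{0.025} = 1.960.
Power = Φ(λ − 1.960) + Φ(−λ − 1.960) = Φ(0.373) + Φ(-4.293) = 0.6456 + 0.0000 = 0.6456.
Type II error: β = 1 − power = 1 − 0.6456 = 0.3544.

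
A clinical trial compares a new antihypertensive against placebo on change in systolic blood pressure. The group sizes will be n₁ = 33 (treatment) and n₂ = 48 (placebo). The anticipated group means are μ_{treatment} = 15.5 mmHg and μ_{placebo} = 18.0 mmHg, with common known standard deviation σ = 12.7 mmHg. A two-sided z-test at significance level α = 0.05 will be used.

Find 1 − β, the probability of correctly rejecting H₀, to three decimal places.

Standardized effect: d = |μ_{treatment} − μ_{placebo}| / σ = |15.5 − 18.0| / 12.7 = 0.1969
Noncentrality parameter: δ = d / √(1/n₁ + 1/n₂) = 0.1969 / √(1/33 + 1/48) = 0.8705
Critical value for a two-sided test at α = 0.05: z_{α/2} = 1.960.
Power = Φ(δ − 1.960) + Φ(−δ − 1.960) = Φ(-1.089) + Φ(-2.830) = 0.1380 + 0.0023 = 0.1403.

Power ≈ 0.140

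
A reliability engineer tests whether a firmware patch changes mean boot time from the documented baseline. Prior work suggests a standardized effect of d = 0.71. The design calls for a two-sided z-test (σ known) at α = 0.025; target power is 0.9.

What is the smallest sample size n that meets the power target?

For power 0.9 need Φ(δ − z_{0.0125}) = 0.9, so δ = z_{0.0125} + z_{0.10} = 2.241 + 1.282 = 3.523.
(The Φ(−δ − z_{α/2}) term is vanishingly small for δ > 0 and is dropped in the standard sample-size formula.)
δ = d·√n ⇒ n = (δ/d)² = (3.523 / 0.71)² = 24.62.
Rounding up, n = 25.

n = 25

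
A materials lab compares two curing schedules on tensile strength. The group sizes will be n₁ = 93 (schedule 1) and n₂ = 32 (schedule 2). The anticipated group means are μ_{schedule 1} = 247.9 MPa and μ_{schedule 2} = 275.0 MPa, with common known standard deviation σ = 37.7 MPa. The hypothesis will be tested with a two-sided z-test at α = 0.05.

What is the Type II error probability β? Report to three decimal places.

Standardized effect: d = |μ_{schedule 1} − μ_{schedule 2}| / σ = |247.9 − 275.0| / 37.7 = 0.7188
Noncentrality parameter: δ = d / √(1/n₁ + 1/n₂) = 0.7188 / √(1/93 + 1/32) = 3.5074
Critical value for a two-sided test at α = 0.05: z_{α/2} = 1.960.
Power = Φ(δ − 1.960) + Φ(−δ − 1.960) = Φ(1.547) + Φ(-5.467) = 0.9391 + 0.0000 = 0.9391.
Type II error: β = 1 − power = 1 − 0.9391 = 0.0609.

β ≈ 0.061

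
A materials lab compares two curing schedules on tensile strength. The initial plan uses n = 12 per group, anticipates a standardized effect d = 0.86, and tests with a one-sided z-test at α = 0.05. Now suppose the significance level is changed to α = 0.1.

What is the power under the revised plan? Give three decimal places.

Power ≈ 0.795

δ = d·√(n/2) = 0.86 × √(12/2) = 2.1066 (unchanged). New critical value: z_{0.1} = 1.282.
Revised power = P(Z > 1.282 − δ) = Φ(0.825) = 0.7953.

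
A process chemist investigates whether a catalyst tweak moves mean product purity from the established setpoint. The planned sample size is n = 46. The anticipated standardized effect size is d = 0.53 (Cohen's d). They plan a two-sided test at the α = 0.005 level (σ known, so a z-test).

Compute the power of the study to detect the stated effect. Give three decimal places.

Noncentrality parameter: δ = d·√n = 0.53 × √46 = 3.5946
Critical value for a two-sided test at α = 0.005: z_{α/2} = 2.807.
Power = Φ(δ − 2.807) + Φ(−δ − 2.807) = Φ(0.788) + Φ(-6.402) = 0.7845 + 0.0000 = 0.7845.

Power ≈ 0.785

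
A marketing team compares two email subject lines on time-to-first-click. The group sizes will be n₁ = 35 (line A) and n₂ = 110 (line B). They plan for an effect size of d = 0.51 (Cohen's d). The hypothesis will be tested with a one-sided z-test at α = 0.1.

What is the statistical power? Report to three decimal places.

Noncentrality parameter: δ = d / √(1/n₁ + 1/n₂) = 0.51 / √(1/35 + 1/110) = 2.6279
Critical value for a one-sided test at α = 0.1: z_α = 1.282.
Power = P(Z > 1.282 − δ) = Φ(1.346) = 0.9109.

Power ≈ 0.911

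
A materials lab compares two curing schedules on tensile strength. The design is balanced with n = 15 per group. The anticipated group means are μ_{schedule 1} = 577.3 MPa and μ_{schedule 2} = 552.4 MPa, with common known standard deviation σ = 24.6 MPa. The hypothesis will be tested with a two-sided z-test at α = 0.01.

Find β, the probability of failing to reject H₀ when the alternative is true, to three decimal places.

β ≈ 0.422

Standardized effect: d = |μ_{schedule 1} − μ_{schedule 2}| / σ = |577.3 − 552.4| / 24.6 = 1.0122
Noncentrality parameter: λ = d·√(n/2) = 1.0122 × √(15/2) = 2.7720
Critical value for a two-sided test at α = 0.01: z_{α/2} = 2.576.
Power = Φ(λ − 2.576) + Φ(−λ − 2.576) = Φ(0.196) + Φ(-5.348) = 0.5778 + 0.0000 = 0.5778.
Type II error: β = 1 − power = 1 − 0.5778 = 0.4222.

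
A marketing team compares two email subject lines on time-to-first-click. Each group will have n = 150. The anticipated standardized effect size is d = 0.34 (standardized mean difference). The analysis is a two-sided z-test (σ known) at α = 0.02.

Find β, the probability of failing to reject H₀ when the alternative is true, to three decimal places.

Noncentrality parameter: δ = d·√(n/2) = 0.34 × √(150/2) = 2.9445
Two-sided α = 0.02 → critical value z_{0.01} = 2.326.
Power = Φ(δ − 2.326) + Φ(−δ − 2.326) = Φ(0.618) + Φ(-5.271) = 0.7318 + 0.0000 = 0.7318.
Type II error: β = 1 − power = 1 − 0.7318 = 0.2682.

β ≈ 0.268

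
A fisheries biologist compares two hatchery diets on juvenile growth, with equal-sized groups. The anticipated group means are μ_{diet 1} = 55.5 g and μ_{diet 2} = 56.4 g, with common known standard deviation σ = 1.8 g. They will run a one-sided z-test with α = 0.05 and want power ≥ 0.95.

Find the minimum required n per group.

Standardized effect: d = |μ_{diet 1} − μ_{diet 2}| / σ = |55.5 − 56.4| / 1.8 = 0.5000
Set Φ(δ − 1.645) = 0.95; then δ − 1.645 = Φ⁻¹(0.95) = 1.645, giving δ = 3.290.
δ = d·√(n/2) ⇒ n = 2(δ/d)² = 2 × (3.290 / 0.5000)² = 86.58.
Rounding up, n = 87 per group.

n = 87 per group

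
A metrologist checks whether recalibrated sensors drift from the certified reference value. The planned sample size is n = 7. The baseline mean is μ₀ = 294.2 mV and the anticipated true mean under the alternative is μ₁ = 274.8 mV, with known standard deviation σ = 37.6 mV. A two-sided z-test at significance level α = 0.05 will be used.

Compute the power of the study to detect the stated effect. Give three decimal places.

Power ≈ 0.276

Standardized effect: d = |μ₁ − μ₀| / σ = |274.8 − 294.2| / 37.6 = 0.5160
Noncentrality parameter: δ = d·√n = 0.5160 × √7 = 1.3651
Critical value for a two-sided test at α = 0.05: z_{α/2} = 1.960.
Power = Φ(δ − 1.960) + Φ(−δ − 1.960) = Φ(-0.595) + Φ(-3.325) = 0.2760 + 0.0004 = 0.2764.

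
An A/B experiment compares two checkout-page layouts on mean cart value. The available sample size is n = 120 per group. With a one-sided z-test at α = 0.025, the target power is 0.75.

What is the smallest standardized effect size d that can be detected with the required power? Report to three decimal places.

d ≈ 0.340

Required noncentrality: δ = z_{0.025} + z_{0.25} = 1.960 + 0.674 = 2.634.
δ = d·√(n/2) ⇒ d = δ/√(n/2) = 2.634/√(120/2) = 0.3401.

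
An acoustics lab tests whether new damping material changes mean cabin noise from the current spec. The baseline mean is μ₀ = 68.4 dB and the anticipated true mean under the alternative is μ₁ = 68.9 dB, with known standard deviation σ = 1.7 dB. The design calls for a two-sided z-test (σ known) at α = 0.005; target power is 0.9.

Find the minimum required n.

n = 194

Standardized effect: d = |μ₁ − μ₀| / σ = |68.9 − 68.4| / 1.7 = 0.2941
For power 0.9 need Φ(δ − z_{0.0025}) = 0.9, so δ = z_{0.0025} + z_{0.10} = 2.807 + 1.282 = 4.089.
(For δ > 0 the lower-tail rejection region contributes negligibly to power, so the one-term inversion is standard.)
δ = d·√n ⇒ n = (δ/d)² = (4.089 / 0.2941)² = 193.24.
Rounding up, n = 194.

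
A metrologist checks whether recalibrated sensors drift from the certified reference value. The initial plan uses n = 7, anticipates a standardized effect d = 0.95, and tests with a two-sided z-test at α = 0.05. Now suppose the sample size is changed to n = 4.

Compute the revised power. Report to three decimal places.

With n = 4: δ = d·√n = 0.95 × √4 = 1.9000. Critical value z_{0.025} = 1.960.
Revised power = Φ(δ − 1.960) + Φ(−δ − 1.960) = Φ(-0.060) + Φ(-3.860) = 0.4761 + 0.0001 = 0.4761.

Power ≈ 0.476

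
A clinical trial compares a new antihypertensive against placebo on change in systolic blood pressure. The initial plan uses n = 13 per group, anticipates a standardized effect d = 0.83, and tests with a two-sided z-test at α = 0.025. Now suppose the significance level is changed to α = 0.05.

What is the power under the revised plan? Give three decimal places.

δ = d·√(n/2) = 0.83 × √(13/2) = 2.1161 (unchanged). New critical value: z_{0.025} = 1.960.
Revised power = Φ(δ − 1.960) + Φ(−δ − 1.960) = Φ(0.156) + Φ(-4.076) = 0.5620 + 0.0000 = 0.5621.

Power ≈ 0.562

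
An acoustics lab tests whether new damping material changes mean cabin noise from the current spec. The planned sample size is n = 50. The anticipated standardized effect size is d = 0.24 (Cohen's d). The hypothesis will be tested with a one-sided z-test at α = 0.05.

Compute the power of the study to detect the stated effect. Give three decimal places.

Noncentrality parameter: λ = d·√n = 0.24 × √50 = 1.6971
Critical value for a one-sided test at α = 0.05: z_α = 1.645.
Power = Φ(λ − 1.645) = Φ(0.052) = 0.5208.

Power ≈ 0.521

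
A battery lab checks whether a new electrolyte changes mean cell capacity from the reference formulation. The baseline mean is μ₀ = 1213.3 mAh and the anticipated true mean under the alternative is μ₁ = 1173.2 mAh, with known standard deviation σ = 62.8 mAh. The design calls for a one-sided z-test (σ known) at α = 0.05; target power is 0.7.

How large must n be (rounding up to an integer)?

n = 12

Standardized effect: d = |μ₁ − μ₀| / σ = |1173.2 − 1213.3| / 62.8 = 0.6385
For power 0.7 need Φ(δ − z_{0.05}) = 0.7, so δ = z_{0.05} + z_{0.30} = 1.645 + 0.524 = 2.169.
δ = d·√n ⇒ n = (δ/d)² = (2.169 / 0.6385)² = 11.54.
Rounding up, n = 12.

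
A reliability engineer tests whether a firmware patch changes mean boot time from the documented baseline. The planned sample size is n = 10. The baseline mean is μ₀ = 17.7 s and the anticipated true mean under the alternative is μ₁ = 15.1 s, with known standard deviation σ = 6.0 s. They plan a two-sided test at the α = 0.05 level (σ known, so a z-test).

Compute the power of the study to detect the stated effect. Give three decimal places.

Standardized effect: d = |μ₁ − μ₀| / σ = |15.1 − 17.7| / 6.0 = 0.4333
Noncentrality parameter: δ = d·√n = 0.4333 × √10 = 1.3703
Two-sided α = 0.05 → critical value z_{0.025} = 1.960.
Power = Φ(δ − 1.960) + Φ(−δ − 1.960) = Φ(-0.590) + Φ(-3.330) = 0.2777 + 0.0004 = 0.2781.

Power ≈ 0.278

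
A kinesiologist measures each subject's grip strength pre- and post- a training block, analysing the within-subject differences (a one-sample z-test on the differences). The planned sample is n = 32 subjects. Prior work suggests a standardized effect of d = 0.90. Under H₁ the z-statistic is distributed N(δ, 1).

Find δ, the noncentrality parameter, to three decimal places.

δ ≈ 5.091

δ = d·√n = 0.90 × √32 = 5.0912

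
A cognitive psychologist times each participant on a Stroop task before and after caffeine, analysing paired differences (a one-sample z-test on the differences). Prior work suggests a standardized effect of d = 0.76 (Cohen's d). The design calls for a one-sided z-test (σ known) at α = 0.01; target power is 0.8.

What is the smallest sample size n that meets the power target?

For power 0.8 need Φ(δ − z_{0.01}) = 0.8, so δ = z_{0.01} + z_{0.20} = 2.326 + 0.842 = 3.168.
δ = d·√n ⇒ n = (δ/d)² = (3.168 / 0.76)² = 17.38.
Round up to the next whole unit.

n = 18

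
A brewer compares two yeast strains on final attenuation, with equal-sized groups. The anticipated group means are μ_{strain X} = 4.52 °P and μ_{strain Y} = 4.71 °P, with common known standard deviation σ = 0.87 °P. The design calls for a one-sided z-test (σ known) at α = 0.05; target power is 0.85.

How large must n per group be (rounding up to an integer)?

n = 302 per group

Standardized effect: d = |μ_{strain X} − μ_{strain Y}| / σ = |4.52 − 4.71| / 0.87 = 0.2184
Set Φ(δ − 1.645) = 0.85; then δ − 1.645 = Φ⁻¹(0.85) = 1.036, giving δ = 2.681.
δ = d·√(n/2) ⇒ n = 2(δ/d)² = 2 × (2.681 / 0.2184)² = 301.47.
Round up to the next whole unit.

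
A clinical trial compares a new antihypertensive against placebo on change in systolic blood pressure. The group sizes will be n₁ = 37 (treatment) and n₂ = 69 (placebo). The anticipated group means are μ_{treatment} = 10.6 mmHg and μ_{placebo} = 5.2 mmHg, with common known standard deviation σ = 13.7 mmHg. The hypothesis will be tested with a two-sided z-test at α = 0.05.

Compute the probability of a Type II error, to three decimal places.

β ≈ 0.510

Standardized effect: d = |μ_{treatment} − μ_{placebo}| / σ = |10.6 − 5.2| / 13.7 = 0.3942
Noncentrality parameter: δ = d / √(1/n₁ + 1/n₂) = 0.3942 / √(1/37 + 1/69) = 1.9344
Two-sided α = 0.05 → critical value z_{0.025} = 1.960.
Power = Φ(δ − 1.960) + Φ(−δ − 1.960) = Φ(-0.026) + Φ(-3.894) = 0.4898 + 0.0000 = 0.4899.
Type II error: β = 1 − power = 1 − 0.4899 = 0.5101.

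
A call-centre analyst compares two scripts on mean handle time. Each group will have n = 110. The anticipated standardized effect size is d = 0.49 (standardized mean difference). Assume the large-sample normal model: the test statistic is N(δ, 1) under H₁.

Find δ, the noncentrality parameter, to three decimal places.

δ ≈ 3.634

δ = d·√(n/2) = 0.49 × √(110/2) = 3.6339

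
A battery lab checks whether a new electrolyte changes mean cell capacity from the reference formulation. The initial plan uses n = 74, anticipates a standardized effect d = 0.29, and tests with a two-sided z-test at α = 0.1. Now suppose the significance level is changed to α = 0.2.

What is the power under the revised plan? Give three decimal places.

δ = d·√n = 0.29 × √74 = 2.4947 (unchanged). New critical value: z_{0.1} = 1.282.
Revised power = Φ(δ − 1.282) + Φ(−δ − 1.282) = Φ(1.213) + Φ(-3.776) = 0.8875 + 0.0001 = 0.8875.

Power ≈ 0.888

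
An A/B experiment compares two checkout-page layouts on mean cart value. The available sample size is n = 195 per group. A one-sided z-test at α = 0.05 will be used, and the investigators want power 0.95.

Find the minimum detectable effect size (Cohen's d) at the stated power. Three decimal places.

d ≈ 0.333

Need Φ(δ − 1.645) = 0.95, so δ = 1.645 + 1.645 = 3.290.
δ = d·√(n/2) ⇒ d = δ/√(n/2) = 3.290/√(195/2) = 0.3332.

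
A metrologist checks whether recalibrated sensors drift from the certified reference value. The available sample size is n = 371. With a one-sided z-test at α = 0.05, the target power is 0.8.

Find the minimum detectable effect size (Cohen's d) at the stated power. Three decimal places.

Required noncentrality: δ = z_{0.05} + z_{0.20} = 1.645 + 0.842 = 2.486.
δ = d·√n ⇒ d = δ/√n = 2.486/√371 = 0.1291.

d ≈ 0.129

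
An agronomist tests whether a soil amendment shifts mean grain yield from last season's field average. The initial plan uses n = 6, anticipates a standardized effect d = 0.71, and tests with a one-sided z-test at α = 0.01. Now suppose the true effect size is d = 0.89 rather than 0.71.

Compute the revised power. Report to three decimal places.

With d = 0.89: δ = d·√n = 0.89 × √6 = 2.1800. Critical value z_{0.01} = 2.326.
Revised power = P(Z > 2.326 − δ) = Φ(-0.146) = 0.4418.

Power ≈ 0.442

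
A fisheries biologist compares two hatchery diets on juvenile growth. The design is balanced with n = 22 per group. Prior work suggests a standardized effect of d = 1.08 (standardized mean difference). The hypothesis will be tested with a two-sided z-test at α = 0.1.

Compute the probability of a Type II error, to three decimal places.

β ≈ 0.026

Noncentrality parameter: δ = d·√(n/2) = 1.08 × √(22/2) = 3.5820
Two-sided α = 0.1 → critical value z_{0.05} = 1.645.
Power = Φ(δ − 1.645) + Φ(−δ − 1.645) = Φ(1.937) + Φ(-5.227) = 0.9736 + 0.0000 = 0.9736.
Type II error: β = 1 − power = 1 − 0.9736 = 0.0264.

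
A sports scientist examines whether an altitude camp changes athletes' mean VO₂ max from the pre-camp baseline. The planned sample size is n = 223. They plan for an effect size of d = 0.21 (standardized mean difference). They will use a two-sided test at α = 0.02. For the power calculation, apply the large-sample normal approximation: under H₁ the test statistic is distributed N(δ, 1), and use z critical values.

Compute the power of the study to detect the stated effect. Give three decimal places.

Noncentrality parameter: δ = d·√n = 0.21 × √223 = 3.1360
Critical value for a two-sided test at α = 0.02: z_{α/2} = 2.326.
Power = Φ(δ − 2.326) + Φ(−δ − 2.326) = Φ(0.810) + Φ(-5.462) = 0.7909 + 0.0000 = 0.7909.

Power ≈ 0.791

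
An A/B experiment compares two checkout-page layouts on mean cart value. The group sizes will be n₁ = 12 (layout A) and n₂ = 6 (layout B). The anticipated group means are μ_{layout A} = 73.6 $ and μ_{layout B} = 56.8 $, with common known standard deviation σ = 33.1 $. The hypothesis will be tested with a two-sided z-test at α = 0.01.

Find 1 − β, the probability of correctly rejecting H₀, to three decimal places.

Power ≈ 0.059

Standardized effect: d = |μ_{layout A} − μ_{layout B}| / σ = |73.6 − 56.8| / 33.1 = 0.5076
Noncentrality parameter: δ = d / √(1/n₁ + 1/n₂) = 0.5076 / √(1/12 + 1/6) = 1.0151
Critical value for a two-sided test at α = 0.01: z_{α/2} = 2.576.
Power = Φ(δ − 2.576) + Φ(−δ − 2.576) = Φ(-1.561) + Φ(-3.591) = 0.0593 + 0.0002 = 0.0595.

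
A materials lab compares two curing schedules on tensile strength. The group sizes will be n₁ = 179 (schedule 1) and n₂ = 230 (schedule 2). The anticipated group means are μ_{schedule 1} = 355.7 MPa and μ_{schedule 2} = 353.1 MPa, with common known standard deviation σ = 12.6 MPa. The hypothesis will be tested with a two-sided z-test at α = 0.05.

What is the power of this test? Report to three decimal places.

Standardized effect: d = |μ_{schedule 1} − μ_{schedule 2}| / σ = |355.7 − 353.1| / 12.6 = 0.2063
Noncentrality parameter: δ = d / √(1/n₁ + 1/n₂) = 0.2063 / √(1/179 + 1/230) = 2.0703
Critical value for a two-sided test at α = 0.05: z_{α/2} = 1.960.
Power = Φ(δ − 1.960) + Φ(−δ − 1.960) = Φ(0.110) + Φ(-4.030) = 0.5439 + 0.0000 = 0.5440.

Power ≈ 0.544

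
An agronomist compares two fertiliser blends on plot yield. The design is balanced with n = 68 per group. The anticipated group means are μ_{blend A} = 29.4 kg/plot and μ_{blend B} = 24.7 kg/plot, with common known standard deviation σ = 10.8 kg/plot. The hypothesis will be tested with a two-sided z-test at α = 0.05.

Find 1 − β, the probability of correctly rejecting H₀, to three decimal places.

Power ≈ 0.718

Standardized effect: d = |μ_{blend A} − μ_{blend B}| / σ = |29.4 − 24.7| / 10.8 = 0.4352
Noncentrality parameter: δ = d·√(n/2) = 0.4352 × √(68/2) = 2.5375
Two-sided α = 0.05 → critical value z_{0.025} = 1.960.
Power = Φ(δ − 1.960) + Φ(−δ − 1.960) = Φ(0.578) + Φ(-4.498) = 0.7182 + 0.0000 = 0.7182.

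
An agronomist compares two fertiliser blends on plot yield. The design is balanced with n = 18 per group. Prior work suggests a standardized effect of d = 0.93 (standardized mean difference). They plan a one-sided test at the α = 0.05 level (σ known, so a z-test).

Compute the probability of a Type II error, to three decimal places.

β ≈ 0.126

Noncentrality parameter: δ = d·√(n/2) = 0.93 × √(18/2) = 2.7900
One-sided α = 0.05 → critical value z_{0.05} = 1.645.
Power = Φ(δ − 1.645) = Φ(1.145) = 0.8739.
Type II error: β = 1 − power = 1 − 0.8739 = 0.1261.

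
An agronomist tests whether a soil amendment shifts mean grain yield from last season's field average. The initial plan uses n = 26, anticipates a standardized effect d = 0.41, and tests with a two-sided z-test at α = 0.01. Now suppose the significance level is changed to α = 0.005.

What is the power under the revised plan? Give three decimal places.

Power ≈ 0.237

δ = d·√n = 0.41 × √26 = 2.0906 (unchanged). New critical value: z_{0.0025} = 2.807.
Revised power = Φ(δ − 2.807) + Φ(−δ − 2.807) = Φ(-0.716) + Φ(-4.898) = 0.2369 + 0.0000 = 0.2369.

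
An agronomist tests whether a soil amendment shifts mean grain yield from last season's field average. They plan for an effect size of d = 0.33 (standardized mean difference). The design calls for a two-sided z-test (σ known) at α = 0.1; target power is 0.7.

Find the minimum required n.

Set Φ(δ − 1.645) = 0.7; then δ − 1.645 = Φ⁻¹(0.7) = 0.524, giving δ = 2.169.
(Ignoring the negligible lower-tail rejection probability gives the usual closed-form inversion.)
δ = d·√n ⇒ n = (δ/d)² = (2.169 / 0.33)² = 43.21.
Round up to the next whole unit.

n = 44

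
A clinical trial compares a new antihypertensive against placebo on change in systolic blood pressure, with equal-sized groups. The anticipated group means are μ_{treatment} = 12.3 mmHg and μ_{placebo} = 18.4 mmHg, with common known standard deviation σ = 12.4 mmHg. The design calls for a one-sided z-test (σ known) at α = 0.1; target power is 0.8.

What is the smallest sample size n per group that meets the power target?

n = 38 per group

Standardized effect: d = |μ_{treatment} − μ_{placebo}| / σ = |12.3 − 18.4| / 12.4 = 0.4919
For power 0.8 need Φ(δ − z_{0.1}) = 0.8, so δ = z_{0.1} + z_{0.20} = 1.282 + 0.842 = 2.123.
δ = d·√(n/2) ⇒ n = 2(δ/d)² = 2 × (2.123 / 0.4919)² = 37.25.
Rounding up, n = 38 per group.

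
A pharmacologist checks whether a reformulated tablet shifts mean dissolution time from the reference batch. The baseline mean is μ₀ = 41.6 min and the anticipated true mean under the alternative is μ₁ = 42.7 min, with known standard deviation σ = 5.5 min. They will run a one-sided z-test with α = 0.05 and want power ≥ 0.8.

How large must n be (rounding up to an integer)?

n = 155

Standardized effect: d = |μ₁ − μ₀| / σ = |42.7 − 41.6| / 5.5 = 0.2000
For power 0.8 need Φ(δ − z_{0.05}) = 0.8, so δ = z_{0.05} + z_{0.20} = 1.645 + 0.842 = 2.486.
δ = d·√n ⇒ n = (δ/d)² = (2.486 / 0.2000)² = 154.56.
Rounding up, n = 155.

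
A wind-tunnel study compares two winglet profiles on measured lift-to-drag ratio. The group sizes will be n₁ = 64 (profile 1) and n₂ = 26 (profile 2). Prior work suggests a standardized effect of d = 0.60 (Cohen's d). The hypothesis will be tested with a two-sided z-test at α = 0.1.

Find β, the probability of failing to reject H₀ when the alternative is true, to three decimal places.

β ≈ 0.175

Noncentrality parameter: δ = d / √(1/n₁ + 1/n₂) = 0.60 / √(1/64 + 1/26) = 2.5799
Two-sided α = 0.1 → critical value z_{0.05} = 1.645.
Power = Φ(δ − 1.645) + Φ(−δ − 1.645) = Φ(0.935) + Φ(-4.225) = 0.8251 + 0.0000 = 0.8251.
Type II error: β = 1 − power = 1 − 0.8251 = 0.1749.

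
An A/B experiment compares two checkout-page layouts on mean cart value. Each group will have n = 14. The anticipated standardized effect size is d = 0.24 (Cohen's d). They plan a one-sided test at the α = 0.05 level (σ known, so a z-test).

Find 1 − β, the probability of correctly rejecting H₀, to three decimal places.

Noncentrality parameter: δ = d·√(n/2) = 0.24 × √(14/2) = 0.6350
One-sided α = 0.05 → critical value z_{0.05} = 1.645.
Power = Φ(δ − 1.645) = Φ(-1.010) = 0.1563.

Power ≈ 0.156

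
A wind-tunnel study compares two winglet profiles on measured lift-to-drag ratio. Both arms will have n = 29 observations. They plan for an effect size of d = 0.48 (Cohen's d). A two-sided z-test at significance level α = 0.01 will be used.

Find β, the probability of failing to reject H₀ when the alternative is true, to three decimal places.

Noncentrality parameter: δ = d·√(n/2) = 0.48 × √(29/2) = 1.8278
Critical value for a two-sided test at α = 0.01: z_{α/2} = 2.576.
Power = Φ(δ − 2.576) + Φ(−δ − 2.576) = Φ(-0.748) + Φ(-4.404) = 0.2272 + 0.0000 = 0.2272.
Type II error: β = 1 − power = 1 − 0.2272 = 0.7728.

β ≈ 0.773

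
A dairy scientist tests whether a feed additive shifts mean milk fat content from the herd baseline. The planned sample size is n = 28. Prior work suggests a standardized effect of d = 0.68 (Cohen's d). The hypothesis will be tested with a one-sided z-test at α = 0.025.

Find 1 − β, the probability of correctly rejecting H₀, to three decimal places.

Power ≈ 0.949

Noncentrality parameter: λ = d·√n = 0.68 × √28 = 3.5982
One-sided α = 0.025 → critical value z_{0.025} = 1.960.
Power = Φ(λ − 1.960) = Φ(1.638) = 0.9493.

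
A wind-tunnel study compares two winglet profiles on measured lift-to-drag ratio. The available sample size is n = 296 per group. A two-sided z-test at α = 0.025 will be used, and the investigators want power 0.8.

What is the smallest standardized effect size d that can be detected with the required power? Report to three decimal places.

Required noncentrality: δ = z_{0.0125} + z_{0.20} = 2.241 + 0.842 = 3.083.
(Lower-tail contribution to power is negligible for δ > 0.)
δ = d·√(n/2) ⇒ d = δ/√(n/2) = 3.083/√(296/2) = 0.2534.

d ≈ 0.253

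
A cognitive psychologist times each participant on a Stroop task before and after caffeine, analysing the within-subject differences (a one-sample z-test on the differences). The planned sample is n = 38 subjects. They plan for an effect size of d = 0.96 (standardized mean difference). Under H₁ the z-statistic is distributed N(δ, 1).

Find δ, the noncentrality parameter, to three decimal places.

The noncentrality parameter scales effect size by the design's sample-size factor: δ = d·√n = 0.96 × √38 = 5.9178

δ ≈ 5.918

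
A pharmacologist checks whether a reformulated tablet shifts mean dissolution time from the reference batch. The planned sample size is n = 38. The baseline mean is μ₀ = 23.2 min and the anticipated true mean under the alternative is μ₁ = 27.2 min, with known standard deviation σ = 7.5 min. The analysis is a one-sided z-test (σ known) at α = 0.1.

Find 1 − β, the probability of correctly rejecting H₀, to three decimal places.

Power ≈ 0.978

Standardized effect: d = |μ₁ − μ₀| / σ = |27.2 − 23.2| / 7.5 = 0.5333
Noncentrality parameter: δ = d·√n = 0.5333 × √38 = 3.2877
One-sided α = 0.1 → critical value z_{0.1} = 1.282.
Power = P(Z > 1.282 − δ) = Φ(2.006) = 0.9776.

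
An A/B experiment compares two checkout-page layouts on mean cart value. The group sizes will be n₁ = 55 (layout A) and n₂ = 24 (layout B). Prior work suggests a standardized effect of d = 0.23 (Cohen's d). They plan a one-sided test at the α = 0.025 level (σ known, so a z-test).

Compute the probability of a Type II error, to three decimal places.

Noncentrality parameter: δ = d / √(1/n₁ + 1/n₂) = 0.23 / √(1/55 + 1/24) = 0.9402
One-sided α = 0.025 → critical value z_{0.025} = 1.960.
Power = P(Z > 1.960 − δ) = Φ(-1.020) = 0.1539.
Type II error: β = 1 − power = 1 − 0.1539 = 0.8461.

β ≈ 0.846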